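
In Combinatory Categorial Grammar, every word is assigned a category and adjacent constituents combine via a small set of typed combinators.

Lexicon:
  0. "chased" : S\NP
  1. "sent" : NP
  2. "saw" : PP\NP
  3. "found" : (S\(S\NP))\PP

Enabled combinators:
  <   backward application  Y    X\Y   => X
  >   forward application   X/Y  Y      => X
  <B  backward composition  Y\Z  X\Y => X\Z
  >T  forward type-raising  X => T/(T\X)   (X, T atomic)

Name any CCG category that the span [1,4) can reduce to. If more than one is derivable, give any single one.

S\(S\NP)

[0,4] S   <
  [0,1] "chased" : S\NP
  [1,4] S\(S\NP)   <
    [1,3] PP   >
      [1,2] PP/(PP\NP)   >T
        [1,2] "sent" : NP
      [2,3] "saw" : PP\NP
    [3,4] "found" : (S\(S\NP))\PP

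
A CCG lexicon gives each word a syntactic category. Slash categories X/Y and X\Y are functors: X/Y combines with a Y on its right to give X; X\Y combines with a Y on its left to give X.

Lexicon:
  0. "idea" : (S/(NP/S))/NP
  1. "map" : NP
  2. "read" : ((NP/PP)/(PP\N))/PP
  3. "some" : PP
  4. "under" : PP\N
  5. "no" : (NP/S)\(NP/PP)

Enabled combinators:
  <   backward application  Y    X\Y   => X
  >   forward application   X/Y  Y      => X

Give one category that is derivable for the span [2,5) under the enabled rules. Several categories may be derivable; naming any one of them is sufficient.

[0,6] S   >
  [0,2] S/(NP/S)   >
    [0,1] "idea" : (S/(NP/S))/NP
    [1,2] "map" : NP
  [2,6] NP/S   <
    [2,5] NP/PP   >
      [2,4] (NP/PP)/(PP\N)   >
        [2,3] "read" : ((NP/PP)/(PP\N))/PP
        [3,4] "some" : PP
      [4,5] "under" : PP\N
    [5,6] "no" : (NP/S)\(NP/PP)

NP/PP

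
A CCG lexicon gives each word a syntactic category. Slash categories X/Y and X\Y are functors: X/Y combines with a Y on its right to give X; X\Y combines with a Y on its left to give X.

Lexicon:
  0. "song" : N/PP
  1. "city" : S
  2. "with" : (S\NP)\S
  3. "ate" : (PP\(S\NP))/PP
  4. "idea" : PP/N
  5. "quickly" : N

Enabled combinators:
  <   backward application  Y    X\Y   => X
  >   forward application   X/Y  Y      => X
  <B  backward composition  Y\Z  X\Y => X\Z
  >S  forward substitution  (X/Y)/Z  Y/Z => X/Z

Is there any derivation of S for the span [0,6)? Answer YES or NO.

N/PP S (S\NP)\S (PP\(S\NP))/PP PP/N N
CKY chart[0,6] = {N}; S ∉ chart

NO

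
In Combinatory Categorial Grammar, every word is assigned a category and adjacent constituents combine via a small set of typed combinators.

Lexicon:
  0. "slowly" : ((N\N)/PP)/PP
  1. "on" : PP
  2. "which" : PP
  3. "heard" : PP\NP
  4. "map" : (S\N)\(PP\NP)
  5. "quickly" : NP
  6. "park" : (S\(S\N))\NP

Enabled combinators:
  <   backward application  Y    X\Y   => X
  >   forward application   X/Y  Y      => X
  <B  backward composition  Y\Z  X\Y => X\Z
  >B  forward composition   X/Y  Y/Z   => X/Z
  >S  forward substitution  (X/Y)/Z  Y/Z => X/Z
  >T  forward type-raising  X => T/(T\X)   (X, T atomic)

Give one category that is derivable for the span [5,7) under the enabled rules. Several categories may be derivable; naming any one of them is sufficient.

S\(S\N)

[0,7] S   <
  [0,5] S\N   <B
    [0,3] N\N   >
      [0,2] (N\N)/PP   >
        [0,1] "slowly" : ((N\N)/PP)/PP
        [1,2] "on" : PP
      [2,3] "which" : PP
    [3,5] S\N   <
      [3,4] "heard" : PP\NP
      [4,5] "map" : (S\N)\(PP\NP)
  [5,7] S\(S\N)   <
    [5,6] "quickly" : NP
    [6,7] "park" : (S\(S\N))\NP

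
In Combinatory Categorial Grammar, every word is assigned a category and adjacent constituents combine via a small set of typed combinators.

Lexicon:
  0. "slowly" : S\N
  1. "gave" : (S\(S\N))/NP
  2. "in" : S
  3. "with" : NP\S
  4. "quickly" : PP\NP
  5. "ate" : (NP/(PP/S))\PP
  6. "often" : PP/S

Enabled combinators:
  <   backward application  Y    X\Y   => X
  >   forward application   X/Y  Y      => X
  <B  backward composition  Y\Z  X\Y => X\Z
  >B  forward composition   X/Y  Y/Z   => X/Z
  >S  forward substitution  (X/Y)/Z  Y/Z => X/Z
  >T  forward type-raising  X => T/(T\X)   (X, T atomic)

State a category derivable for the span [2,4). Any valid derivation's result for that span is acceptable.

[0,7] S   <
  [0,1] "slowly" : S\N
  [1,7] S\(S\N)   >
    [1,2] "gave" : (S\(S\N))/NP
    [2,7] NP   >
      [2,6] NP/(PP/S)   <
        [2,5] PP   <
          [2,4] NP   >
            [2,3] NP/(NP\S)   >T
              [2,3] "in" : S
            [3,4] "with" : NP\S
          [4,5] "quickly" : PP\NP
        [5,6] "ate" : (NP/(PP/S))\PP
      [6,7] "often" : PP/S

NP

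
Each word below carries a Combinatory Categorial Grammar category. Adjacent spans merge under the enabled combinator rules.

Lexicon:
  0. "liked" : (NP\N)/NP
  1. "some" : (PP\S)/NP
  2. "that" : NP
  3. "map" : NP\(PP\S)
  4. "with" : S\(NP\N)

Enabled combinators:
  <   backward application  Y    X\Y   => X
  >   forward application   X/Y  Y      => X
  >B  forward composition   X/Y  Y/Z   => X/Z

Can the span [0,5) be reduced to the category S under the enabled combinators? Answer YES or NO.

YES

[0,5] S   <
  [0,4] NP\N   >
    [0,1] "liked" : (NP\N)/NP
    [1,4] NP   <
      [1,3] PP\S   >
        [1,2] "some" : (PP\S)/NP
        [2,3] "that" : NP
      [3,4] "map" : NP\(PP\S)
  [4,5] "with" : S\(NP\N)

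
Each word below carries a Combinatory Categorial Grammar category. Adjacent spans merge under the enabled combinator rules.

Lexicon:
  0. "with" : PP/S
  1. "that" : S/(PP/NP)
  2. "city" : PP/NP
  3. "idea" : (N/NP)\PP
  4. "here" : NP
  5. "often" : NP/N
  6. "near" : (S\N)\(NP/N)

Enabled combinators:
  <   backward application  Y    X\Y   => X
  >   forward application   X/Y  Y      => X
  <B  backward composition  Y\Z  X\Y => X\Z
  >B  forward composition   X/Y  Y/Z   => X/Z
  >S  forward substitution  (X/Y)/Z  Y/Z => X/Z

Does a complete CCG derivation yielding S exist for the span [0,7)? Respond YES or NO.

[0,7] S   <
  [0,5] N   >
    [0,4] N/NP   <
      [0,3] PP   >
        [0,1] "with" : PP/S
        [1,3] S   >
          [1,2] "that" : S/(PP/NP)
          [2,3] "city" : PP/NP
      [3,4] "idea" : (N/NP)\PP
    [4,5] "here" : NP
  [5,7] S\N   <
    [5,6] "often" : NP/N
    [6,7] "near" : (S\N)\(NP/N)

YES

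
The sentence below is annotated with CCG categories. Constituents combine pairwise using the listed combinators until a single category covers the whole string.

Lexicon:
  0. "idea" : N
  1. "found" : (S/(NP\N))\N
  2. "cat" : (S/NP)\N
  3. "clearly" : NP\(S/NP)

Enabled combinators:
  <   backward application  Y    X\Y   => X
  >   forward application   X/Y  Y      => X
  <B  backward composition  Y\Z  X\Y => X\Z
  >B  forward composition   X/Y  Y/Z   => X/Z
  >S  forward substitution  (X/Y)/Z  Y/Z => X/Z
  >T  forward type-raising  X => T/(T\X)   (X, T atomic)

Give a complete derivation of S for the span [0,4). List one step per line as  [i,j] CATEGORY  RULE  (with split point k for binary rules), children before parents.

[0,4] S   >
  [0,2] S/(NP\N)   <
    [0,1] "idea" : N
    [1,2] "found" : (S/(NP\N))\N
  [2,4] NP\N   <B
    [2,3] "cat" : (S/NP)\N
    [3,4] "clearly" : NP\(S/NP)

[0,1] N  lex  "idea"
[1,2] (S/(NP\N))\N  lex  "found"
[0,2] S/(NP\N)  <  k=1
[2,3] (S/NP)\N  lex  "cat"
[3,4] NP\(S/NP)  lex  "clearly"
[2,4] NP\N  <B  k=3
[0,4] S  >  k=2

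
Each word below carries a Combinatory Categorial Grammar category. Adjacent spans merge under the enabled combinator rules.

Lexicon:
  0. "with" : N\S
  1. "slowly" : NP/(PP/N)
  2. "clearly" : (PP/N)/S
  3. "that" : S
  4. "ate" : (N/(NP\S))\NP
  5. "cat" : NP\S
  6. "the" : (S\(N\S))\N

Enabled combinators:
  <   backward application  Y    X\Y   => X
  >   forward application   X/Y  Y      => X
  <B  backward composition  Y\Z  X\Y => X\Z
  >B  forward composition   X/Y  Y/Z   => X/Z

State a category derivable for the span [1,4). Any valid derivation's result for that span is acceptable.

NP

[0,7] S   <
  [0,1] "with" : N\S
  [1,7] S\(N\S)   <
    [1,6] N   >
      [1,5] N/(NP\S)   <
        [1,4] NP   >
          [1,2] "slowly" : NP/(PP/N)
          [2,4] PP/N   >
            [2,3] "clearly" : (PP/N)/S
            [3,4] "that" : S
        [4,5] "ate" : (N/(NP\S))\NP
      [5,6] "cat" : NP\S
    [6,7] "the" : (S\(N\S))\N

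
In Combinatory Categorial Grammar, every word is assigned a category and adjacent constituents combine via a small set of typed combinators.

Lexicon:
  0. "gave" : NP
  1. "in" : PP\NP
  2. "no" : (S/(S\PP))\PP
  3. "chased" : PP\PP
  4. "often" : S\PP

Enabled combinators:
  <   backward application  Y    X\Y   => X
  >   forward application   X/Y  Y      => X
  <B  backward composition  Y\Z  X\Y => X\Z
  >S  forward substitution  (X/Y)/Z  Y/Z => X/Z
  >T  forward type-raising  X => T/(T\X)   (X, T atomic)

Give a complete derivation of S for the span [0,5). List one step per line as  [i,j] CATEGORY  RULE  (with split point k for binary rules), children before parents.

[0,5] S   >
  [0,3] S/(S\PP)   <
    [0,2] PP   >
      [0,1] PP/(PP\NP)   >T
        [0,1] "gave" : NP
      [1,2] "in" : PP\NP
    [2,3] "no" : (S/(S\PP))\PP
  [3,5] S\PP   <B
    [3,4] "chased" : PP\PP
    [4,5] "often" : S\PP

[0,1] NP  lex  "gave"
[0,1] PP/(PP\NP)  >T
[1,2] PP\NP  lex  "in"
[0,2] PP  >  k=1
[2,3] (S/(S\PP))\PP  lex  "no"
[0,3] S/(S\PP)  <  k=2
[3,4] PP\PP  lex  "chased"
[4,5] S\PP  lex  "often"
[3,5] S\PP  <B  k=4
[0,5] S  >  k=3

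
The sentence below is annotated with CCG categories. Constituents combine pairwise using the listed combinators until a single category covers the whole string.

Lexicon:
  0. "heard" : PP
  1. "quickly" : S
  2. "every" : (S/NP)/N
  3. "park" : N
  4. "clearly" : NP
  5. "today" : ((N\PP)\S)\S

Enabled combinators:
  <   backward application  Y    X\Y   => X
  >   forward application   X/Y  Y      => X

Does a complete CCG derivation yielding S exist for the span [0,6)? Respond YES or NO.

PP S (S/NP)/N N NP ((N\PP)\S)\S
CKY chart[0,6] = {N}; S ∉ chart

NO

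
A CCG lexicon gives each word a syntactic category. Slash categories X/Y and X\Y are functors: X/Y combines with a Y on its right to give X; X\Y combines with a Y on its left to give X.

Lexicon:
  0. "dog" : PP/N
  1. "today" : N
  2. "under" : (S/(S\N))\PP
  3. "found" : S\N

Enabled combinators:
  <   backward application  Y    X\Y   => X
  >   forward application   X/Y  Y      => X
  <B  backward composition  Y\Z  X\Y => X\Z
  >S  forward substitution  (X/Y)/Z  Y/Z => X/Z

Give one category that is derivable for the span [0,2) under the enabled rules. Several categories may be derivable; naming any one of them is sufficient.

[0,4] S   >
  [0,3] S/(S\N)   <
    [0,2] PP   >
      [0,1] "dog" : PP/N
      [1,2] "today" : N
    [2,3] "under" : (S/(S\N))\PP
  [3,4] "found" : S\N

PP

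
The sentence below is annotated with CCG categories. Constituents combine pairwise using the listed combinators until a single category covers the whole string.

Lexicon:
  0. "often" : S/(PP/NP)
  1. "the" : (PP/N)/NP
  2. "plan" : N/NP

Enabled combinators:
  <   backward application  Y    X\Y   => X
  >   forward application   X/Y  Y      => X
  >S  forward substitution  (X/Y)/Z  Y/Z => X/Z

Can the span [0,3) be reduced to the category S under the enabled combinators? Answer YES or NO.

YES

[0,3] S   >
  [0,1] "often" : S/(PP/NP)
  [1,3] PP/NP   >S
    [1,2] "the" : (PP/N)/NP
    [2,3] "plan" : N/NP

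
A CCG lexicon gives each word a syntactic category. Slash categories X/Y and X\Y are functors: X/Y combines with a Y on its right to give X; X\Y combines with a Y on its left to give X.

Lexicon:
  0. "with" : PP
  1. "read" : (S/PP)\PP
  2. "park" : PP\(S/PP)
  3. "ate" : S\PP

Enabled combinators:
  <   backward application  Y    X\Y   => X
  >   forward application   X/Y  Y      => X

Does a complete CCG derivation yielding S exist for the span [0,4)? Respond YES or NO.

[0,4] S   <
  [0,3] PP   <
    [0,2] S/PP   <
      [0,1] "with" : PP
      [1,2] "read" : (S/PP)\PP
    [2,3] "park" : PP\(S/PP)
  [3,4] "ate" : S\PP

YES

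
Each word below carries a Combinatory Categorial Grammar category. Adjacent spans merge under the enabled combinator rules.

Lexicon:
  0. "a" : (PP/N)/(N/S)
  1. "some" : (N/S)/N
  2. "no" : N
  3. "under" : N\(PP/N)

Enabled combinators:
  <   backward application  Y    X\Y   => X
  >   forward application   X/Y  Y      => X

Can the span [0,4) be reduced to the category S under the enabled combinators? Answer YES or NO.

(PP/N)/(N/S) (N/S)/N N N\(PP/N)
CKY chart[0,4] = {N}; S ∉ chart

NO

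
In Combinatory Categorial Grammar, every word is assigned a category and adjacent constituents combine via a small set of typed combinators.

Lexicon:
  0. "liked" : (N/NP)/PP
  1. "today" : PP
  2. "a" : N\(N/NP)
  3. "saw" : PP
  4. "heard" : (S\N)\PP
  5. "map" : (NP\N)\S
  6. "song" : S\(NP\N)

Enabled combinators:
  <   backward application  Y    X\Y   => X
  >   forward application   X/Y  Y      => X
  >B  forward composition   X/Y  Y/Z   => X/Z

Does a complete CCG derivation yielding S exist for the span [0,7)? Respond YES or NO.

[0,7] S   <
  [0,6] NP\N   <
    [0,5] S   <
      [0,3] N   <
        [0,2] N/NP   >
          [0,1] "liked" : (N/NP)/PP
          [1,2] "today" : PP
        [2,3] "a" : N\(N/NP)
      [3,5] S\N   <
        [3,4] "saw" : PP
        [4,5] "heard" : (S\N)\PP
    [5,6] "map" : (NP\N)\S
  [6,7] "song" : S\(NP\N)

YES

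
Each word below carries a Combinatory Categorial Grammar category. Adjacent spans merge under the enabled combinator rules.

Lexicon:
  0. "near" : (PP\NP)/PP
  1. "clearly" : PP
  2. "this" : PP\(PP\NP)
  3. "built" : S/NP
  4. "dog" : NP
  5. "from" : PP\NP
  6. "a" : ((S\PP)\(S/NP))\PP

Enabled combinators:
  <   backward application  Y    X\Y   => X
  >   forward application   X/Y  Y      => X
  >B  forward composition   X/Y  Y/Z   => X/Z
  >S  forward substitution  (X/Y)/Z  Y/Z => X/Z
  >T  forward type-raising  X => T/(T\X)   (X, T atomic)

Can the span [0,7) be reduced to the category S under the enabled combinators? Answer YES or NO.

[0,7] S   <
  [0,3] PP   <
    [0,2] PP\NP   >
      [0,1] "near" : (PP\NP)/PP
      [1,2] "clearly" : PP
    [2,3] "this" : PP\(PP\NP)
  [3,7] S\PP   <
    [3,4] "built" : S/NP
    [4,7] (S\PP)\(S/NP)   <
      [4,6] PP   <
        [4,5] "dog" : NP
        [5,6] "from" : PP\NP
      [6,7] "a" : ((S\PP)\(S/NP))\PP

YES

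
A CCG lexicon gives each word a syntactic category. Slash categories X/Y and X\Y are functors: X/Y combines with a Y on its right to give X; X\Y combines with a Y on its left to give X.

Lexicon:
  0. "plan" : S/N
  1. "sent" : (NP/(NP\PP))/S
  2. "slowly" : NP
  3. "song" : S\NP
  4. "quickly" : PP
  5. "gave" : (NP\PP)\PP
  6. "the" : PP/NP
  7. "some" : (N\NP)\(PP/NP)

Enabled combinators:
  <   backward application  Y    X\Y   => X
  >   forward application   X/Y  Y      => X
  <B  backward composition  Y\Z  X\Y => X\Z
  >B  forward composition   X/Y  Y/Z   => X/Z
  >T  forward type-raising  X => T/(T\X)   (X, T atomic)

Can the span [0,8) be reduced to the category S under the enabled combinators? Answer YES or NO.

[0,8] S   >
  [0,1] "plan" : S/N
  [1,8] N   <
    [1,6] NP   >
      [1,4] NP/(NP\PP)   >
        [1,2] "sent" : (NP/(NP\PP))/S
        [2,4] S   <
          [2,3] "slowly" : NP
          [3,4] "song" : S\NP
      [4,6] NP\PP   <
        [4,5] "quickly" : PP
        [5,6] "gave" : (NP\PP)\PP
    [6,8] N\NP   <
      [6,7] "the" : PP/NP
      [7,8] "some" : (N\NP)\(PP/NP)

YES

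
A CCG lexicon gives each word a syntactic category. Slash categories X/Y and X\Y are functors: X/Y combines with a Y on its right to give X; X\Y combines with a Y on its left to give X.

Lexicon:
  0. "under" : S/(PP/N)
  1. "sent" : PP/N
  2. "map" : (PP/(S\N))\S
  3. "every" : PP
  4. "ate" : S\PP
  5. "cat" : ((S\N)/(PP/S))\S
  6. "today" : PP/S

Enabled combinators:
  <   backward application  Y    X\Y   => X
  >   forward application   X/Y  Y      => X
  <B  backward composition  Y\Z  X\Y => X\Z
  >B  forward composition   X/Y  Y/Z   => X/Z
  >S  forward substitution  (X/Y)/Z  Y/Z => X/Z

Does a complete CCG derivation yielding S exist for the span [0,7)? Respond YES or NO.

S/(PP/N) PP/N (PP/(S\N))\S PP S\PP ((S\N)/(PP/S))\S PP/S
CKY chart[0,7] = {PP}; S ∉ chart

NO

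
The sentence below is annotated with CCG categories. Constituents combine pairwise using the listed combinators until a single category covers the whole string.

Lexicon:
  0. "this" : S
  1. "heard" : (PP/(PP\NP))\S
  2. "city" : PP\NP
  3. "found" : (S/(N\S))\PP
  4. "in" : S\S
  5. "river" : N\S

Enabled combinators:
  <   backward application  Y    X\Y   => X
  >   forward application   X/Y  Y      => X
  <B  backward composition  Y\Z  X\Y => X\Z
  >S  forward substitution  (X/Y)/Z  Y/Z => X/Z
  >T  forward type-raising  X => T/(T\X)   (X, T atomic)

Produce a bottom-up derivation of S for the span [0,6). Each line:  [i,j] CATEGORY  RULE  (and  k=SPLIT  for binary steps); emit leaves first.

[0,6] S   >
  [0,4] S/(N\S)   <
    [0,3] PP   >
      [0,2] PP/(PP\NP)   <
        [0,1] "this" : S
        [1,2] "heard" : (PP/(PP\NP))\S
      [2,3] "city" : PP\NP
    [3,4] "found" : (S/(N\S))\PP
  [4,6] N\S   <B
    [4,5] "in" : S\S
    [5,6] "river" : N\S

[0,1] S  lex  "this"
[1,2] (PP/(PP\NP))\S  lex  "heard"
[0,2] PP/(PP\NP)  <  k=1
[2,3] PP\NP  lex  "city"
[0,3] PP  >  k=2
[3,4] (S/(N\S))\PP  lex  "found"
[0,4] S/(N\S)  <  k=3
[4,5] S\S  lex  "in"
[5,6] N\S  lex  "river"
[4,6] N\S  <B  k=5
[0,6] S  >  k=4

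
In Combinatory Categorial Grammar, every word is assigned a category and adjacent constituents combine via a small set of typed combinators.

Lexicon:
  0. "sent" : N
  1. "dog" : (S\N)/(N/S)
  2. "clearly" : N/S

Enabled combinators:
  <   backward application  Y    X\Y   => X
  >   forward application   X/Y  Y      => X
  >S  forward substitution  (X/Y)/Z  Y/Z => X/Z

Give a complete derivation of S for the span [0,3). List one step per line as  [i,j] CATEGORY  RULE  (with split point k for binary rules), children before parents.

[0,1] N  lex  "sent"
[1,2] (S\N)/(N/S)  lex  "dog"
[2,3] N/S  lex  "clearly"
[1,3] S\N  >  k=2
[0,3] S  <  k=1

[0,3] S   <
  [0,1] "sent" : N
  [1,3] S\N   >
    [1,2] "dog" : (S\N)/(N/S)
    [2,3] "clearly" : N/S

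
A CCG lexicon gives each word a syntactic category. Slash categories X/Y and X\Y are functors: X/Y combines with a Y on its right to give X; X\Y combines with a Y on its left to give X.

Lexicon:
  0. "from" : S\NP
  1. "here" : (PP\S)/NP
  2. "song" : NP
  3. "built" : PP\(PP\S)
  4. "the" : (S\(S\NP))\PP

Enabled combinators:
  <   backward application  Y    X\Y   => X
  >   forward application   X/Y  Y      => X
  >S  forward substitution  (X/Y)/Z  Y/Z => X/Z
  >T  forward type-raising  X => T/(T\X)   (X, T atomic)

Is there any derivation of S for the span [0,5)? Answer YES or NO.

YES

[0,5] S   <
  [0,1] "from" : S\NP
  [1,5] S\(S\NP)   <
    [1,4] PP   <
      [1,3] PP\S   >
        [1,2] "here" : (PP\S)/NP
        [2,3] "song" : NP
      [3,4] "built" : PP\(PP\S)
    [4,5] "the" : (S\(S\NP))\PP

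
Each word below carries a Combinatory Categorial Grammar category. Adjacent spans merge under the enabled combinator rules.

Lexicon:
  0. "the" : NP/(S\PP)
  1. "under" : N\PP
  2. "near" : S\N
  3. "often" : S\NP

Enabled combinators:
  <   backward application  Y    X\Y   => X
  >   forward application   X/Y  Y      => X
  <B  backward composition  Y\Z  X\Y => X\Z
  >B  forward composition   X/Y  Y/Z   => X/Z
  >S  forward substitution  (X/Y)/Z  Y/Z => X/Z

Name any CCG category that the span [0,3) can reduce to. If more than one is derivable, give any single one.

[0,4] S   <
  [0,3] NP   >
    [0,1] "the" : NP/(S\PP)
    [1,3] S\PP   <B
      [1,2] "under" : N\PP
      [2,3] "near" : S\N
  [3,4] "often" : S\NP

NP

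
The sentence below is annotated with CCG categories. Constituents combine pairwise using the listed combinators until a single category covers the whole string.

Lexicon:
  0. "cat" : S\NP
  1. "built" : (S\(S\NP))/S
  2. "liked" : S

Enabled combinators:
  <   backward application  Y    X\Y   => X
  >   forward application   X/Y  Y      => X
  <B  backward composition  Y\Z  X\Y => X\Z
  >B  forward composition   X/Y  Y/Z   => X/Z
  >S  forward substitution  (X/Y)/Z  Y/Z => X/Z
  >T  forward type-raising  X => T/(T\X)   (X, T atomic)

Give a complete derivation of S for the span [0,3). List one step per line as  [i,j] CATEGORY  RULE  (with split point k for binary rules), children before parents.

[0,1] S\NP  lex  "cat"
[1,2] (S\(S\NP))/S  lex  "built"
[2,3] S  lex  "liked"
[1,3] S\(S\NP)  >  k=2
[0,3] S  <  k=1

[0,3] S   <
  [0,1] "cat" : S\NP
  [1,3] S\(S\NP)   >
    [1,2] "built" : (S\(S\NP))/S
    [2,3] "liked" : S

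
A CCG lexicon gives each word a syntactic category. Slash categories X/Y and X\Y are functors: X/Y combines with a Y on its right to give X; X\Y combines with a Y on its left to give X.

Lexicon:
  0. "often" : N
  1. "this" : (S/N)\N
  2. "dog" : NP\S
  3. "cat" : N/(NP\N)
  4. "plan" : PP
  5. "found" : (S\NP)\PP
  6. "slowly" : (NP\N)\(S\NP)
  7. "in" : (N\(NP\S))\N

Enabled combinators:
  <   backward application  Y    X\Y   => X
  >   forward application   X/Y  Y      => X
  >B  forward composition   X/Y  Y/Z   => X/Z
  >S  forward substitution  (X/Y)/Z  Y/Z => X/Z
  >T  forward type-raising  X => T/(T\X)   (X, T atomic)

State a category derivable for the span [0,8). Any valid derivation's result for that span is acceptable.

[0,8] S   >
  [0,2] S/N   <
    [0,1] "often" : N
    [1,2] "this" : (S/N)\N
  [2,8] N   <
    [2,3] "dog" : NP\S
    [3,8] N\(NP\S)   <
      [3,7] N   >
        [3,4] "cat" : N/(NP\N)
        [4,7] NP\N   <
          [4,6] S\NP   <
            [4,5] "plan" : PP
            [5,6] "found" : (S\NP)\PP
          [6,7] "slowly" : (NP\N)\(S\NP)
      [7,8] "in" : (N\(NP\S))\N

S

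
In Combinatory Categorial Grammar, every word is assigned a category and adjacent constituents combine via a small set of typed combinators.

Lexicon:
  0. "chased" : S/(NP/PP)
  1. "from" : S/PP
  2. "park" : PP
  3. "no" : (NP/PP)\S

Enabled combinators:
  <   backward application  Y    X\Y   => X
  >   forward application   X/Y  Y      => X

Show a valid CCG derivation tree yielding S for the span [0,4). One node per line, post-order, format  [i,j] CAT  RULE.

[0,4] S   >
  [0,1] "chased" : S/(NP/PP)
  [1,4] NP/PP   <
    [1,3] S   >
      [1,2] "from" : S/PP
      [2,3] "park" : PP
    [3,4] "no" : (NP/PP)\S

[0,1] S/(NP/PP)  lex  "chased"
[1,2] S/PP  lex  "from"
[2,3] PP  lex  "park"
[1,3] S  >  k=2
[3,4] (NP/PP)\S  lex  "no"
[1,4] NP/PP  <  k=3
[0,4] S  >  k=1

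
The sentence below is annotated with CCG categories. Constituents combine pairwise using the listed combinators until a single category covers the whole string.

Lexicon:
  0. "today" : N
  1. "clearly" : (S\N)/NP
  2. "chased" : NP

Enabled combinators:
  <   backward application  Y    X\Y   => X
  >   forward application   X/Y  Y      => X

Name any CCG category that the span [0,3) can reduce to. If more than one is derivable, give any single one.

[0,3] S   <
  [0,1] "today" : N
  [1,3] S\N   >
    [1,2] "clearly" : (S\N)/NP
    [2,3] "chased" : NP

S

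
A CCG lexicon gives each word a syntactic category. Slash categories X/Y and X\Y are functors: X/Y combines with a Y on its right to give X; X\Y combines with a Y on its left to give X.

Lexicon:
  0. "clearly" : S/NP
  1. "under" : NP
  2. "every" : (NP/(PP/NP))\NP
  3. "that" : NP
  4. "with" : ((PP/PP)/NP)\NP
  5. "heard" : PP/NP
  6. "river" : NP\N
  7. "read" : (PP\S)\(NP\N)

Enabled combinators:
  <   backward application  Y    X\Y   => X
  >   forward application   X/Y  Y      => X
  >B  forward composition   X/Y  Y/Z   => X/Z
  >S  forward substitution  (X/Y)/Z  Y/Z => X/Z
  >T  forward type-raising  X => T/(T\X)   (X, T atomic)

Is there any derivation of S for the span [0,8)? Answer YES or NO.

S/NP NP (NP/(PP/NP))\NP NP ((PP/PP)/NP)\NP PP/NP NP\N (PP\S)\(NP\N)
CKY chart[0,8] = {N/(N\PP), NP/(NP\PP), PP, PP/(PP\PP), S/(S\PP)}; S ∉ chart

NO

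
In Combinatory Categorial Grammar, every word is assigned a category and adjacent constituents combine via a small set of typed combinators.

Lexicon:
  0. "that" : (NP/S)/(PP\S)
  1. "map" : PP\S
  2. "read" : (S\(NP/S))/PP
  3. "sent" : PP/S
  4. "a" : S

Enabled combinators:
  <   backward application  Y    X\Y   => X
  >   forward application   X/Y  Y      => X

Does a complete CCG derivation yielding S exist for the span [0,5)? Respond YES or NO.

[0,5] S   <
  [0,2] NP/S   >
    [0,1] "that" : (NP/S)/(PP\S)
    [1,2] "map" : PP\S
  [2,5] S\(NP/S)   >
    [2,3] "read" : (S\(NP/S))/PP
    [3,5] PP   >
      [3,4] "sent" : PP/S
      [4,5] "a" : S

YES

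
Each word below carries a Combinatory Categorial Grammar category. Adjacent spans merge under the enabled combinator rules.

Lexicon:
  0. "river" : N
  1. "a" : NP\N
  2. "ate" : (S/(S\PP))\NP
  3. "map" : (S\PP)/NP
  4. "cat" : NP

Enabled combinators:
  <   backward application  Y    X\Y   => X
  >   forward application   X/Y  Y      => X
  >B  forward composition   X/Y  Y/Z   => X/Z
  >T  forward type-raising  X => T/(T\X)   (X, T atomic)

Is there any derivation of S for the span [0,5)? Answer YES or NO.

YES

[0,5] S   >
  [0,3] S/(S\PP)   <
    [0,2] NP   >
      [0,1] NP/(NP\N)   >T
        [0,1] "river" : N
      [1,2] "a" : NP\N
    [2,3] "ate" : (S/(S\PP))\NP
  [3,5] S\PP   >
    [3,4] "map" : (S\PP)/NP
    [4,5] "cat" : NP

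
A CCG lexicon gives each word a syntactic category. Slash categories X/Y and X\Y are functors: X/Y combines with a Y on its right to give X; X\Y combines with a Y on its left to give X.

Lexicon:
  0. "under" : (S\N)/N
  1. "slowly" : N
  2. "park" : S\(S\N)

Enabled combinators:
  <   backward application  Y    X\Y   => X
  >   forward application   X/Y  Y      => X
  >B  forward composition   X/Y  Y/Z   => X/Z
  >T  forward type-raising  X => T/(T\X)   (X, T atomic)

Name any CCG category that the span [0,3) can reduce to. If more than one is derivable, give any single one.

S

[0,3] S   <
  [0,2] S\N   >
    [0,1] "under" : (S\N)/N
    [1,2] "slowly" : N
  [2,3] "park" : S\(S\N)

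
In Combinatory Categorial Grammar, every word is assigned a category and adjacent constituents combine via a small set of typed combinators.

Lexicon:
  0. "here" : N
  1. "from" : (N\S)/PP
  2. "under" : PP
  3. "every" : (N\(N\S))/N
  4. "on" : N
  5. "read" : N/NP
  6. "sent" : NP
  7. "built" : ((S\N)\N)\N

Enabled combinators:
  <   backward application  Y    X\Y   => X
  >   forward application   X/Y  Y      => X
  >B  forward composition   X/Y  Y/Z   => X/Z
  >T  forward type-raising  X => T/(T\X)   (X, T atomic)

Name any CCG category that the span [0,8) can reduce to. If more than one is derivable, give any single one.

S

[0,8] S   >
  [0,1] S/(S\N)   >T
    [0,1] "here" : N
  [1,8] S\N   <
    [1,5] N   <
      [1,3] N\S   >
        [1,2] "from" : (N\S)/PP
        [2,3] "under" : PP
      [3,5] N\(N\S)   >
        [3,4] "every" : (N\(N\S))/N
        [4,5] "on" : N
    [5,8] (S\N)\N   <
      [5,7] N   >
        [5,6] "read" : N/NP
        [6,7] "sent" : NP
      [7,8] "built" : ((S\N)\N)\N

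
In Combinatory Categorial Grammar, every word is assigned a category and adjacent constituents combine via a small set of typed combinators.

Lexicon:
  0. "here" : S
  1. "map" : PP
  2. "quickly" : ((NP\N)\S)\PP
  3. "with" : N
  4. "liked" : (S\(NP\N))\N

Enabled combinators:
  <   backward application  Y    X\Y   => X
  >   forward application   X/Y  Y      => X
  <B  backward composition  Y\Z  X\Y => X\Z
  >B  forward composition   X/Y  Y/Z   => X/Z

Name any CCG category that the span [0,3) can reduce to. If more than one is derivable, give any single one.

[0,5] S   <
  [0,3] NP\N   <
    [0,1] "here" : S
    [1,3] (NP\N)\S   <
      [1,2] "map" : PP
      [2,3] "quickly" : ((NP\N)\S)\PP
  [3,5] S\(NP\N)   <
    [3,4] "with" : N
    [4,5] "liked" : (S\(NP\N))\N

NP\N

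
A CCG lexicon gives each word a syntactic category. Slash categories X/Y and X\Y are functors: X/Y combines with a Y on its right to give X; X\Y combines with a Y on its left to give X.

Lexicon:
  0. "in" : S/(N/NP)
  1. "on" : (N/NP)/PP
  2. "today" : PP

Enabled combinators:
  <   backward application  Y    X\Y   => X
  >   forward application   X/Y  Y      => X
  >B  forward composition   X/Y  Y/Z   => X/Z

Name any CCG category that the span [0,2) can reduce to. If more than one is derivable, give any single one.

S/PP

[0,3] S   >
  [0,2] S/PP   >B
    [0,1] "in" : S/(N/NP)
    [1,2] "on" : (N/NP)/PP
  [2,3] "today" : PP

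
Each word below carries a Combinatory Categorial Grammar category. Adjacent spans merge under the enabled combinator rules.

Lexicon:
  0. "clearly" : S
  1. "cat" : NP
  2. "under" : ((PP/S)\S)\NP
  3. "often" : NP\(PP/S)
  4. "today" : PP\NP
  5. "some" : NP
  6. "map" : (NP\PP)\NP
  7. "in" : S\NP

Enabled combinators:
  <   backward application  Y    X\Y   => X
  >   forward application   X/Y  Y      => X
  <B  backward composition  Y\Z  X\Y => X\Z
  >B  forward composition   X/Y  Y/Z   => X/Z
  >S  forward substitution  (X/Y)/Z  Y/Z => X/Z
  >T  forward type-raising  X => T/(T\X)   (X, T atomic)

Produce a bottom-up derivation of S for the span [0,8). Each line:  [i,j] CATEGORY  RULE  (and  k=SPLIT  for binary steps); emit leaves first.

[0,8] S   <
  [0,4] NP   <
    [0,1] "clearly" : S
    [1,4] NP\S   <B
      [1,3] (PP/S)\S   <
        [1,2] "cat" : NP
        [2,3] "under" : ((PP/S)\S)\NP
      [3,4] "often" : NP\(PP/S)
  [4,8] S\NP   <B
    [4,7] NP\NP   <B
      [4,5] "today" : PP\NP
      [5,7] NP\PP   <
        [5,6] "some" : NP
        [6,7] "map" : (NP\PP)\NP
    [7,8] "in" : S\NP

[0,1] S  lex  "clearly"
[1,2] NP  lex  "cat"
[2,3] ((PP/S)\S)\NP  lex  "under"
[1,3] (PP/S)\S  <  k=2
[3,4] NP\(PP/S)  lex  "often"
[1,4] NP\S  <B  k=3
[0,4] NP  <  k=1
[4,5] PP\NP  lex  "today"
[5,6] NP  lex  "some"
[6,7] (NP\PP)\NP  lex  "map"
[5,7] NP\PP  <  k=6
[4,7] NP\NP  <B  k=5
[7,8] S\NP  lex  "in"
[4,8] S\NP  <B  k=7
[0,8] S  <  k=4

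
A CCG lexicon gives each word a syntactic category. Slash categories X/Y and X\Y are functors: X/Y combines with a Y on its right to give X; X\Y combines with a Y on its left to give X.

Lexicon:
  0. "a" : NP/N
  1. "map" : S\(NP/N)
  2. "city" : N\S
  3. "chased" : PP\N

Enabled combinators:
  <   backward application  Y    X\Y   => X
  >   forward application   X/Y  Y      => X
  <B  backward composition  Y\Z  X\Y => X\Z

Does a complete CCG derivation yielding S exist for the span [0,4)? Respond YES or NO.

NP/N S\(NP/N) N\S PP\N
CKY chart[0,4] = {PP}; S ∉ chart

NO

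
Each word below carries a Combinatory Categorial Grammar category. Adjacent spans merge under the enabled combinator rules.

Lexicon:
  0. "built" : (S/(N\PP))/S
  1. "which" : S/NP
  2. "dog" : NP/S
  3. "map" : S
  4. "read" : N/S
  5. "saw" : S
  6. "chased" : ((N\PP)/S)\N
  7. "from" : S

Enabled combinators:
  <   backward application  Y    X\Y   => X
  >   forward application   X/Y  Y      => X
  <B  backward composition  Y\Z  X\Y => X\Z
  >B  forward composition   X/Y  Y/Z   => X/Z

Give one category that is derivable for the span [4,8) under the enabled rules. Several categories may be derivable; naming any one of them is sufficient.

N\PP

[0,8] S   >
  [0,4] S/(N\PP)   >
    [0,1] "built" : (S/(N\PP))/S
    [1,4] S   >
      [1,2] "which" : S/NP
      [2,4] NP   >
        [2,3] "dog" : NP/S
        [3,4] "map" : S
  [4,8] N\PP   >
    [4,7] (N\PP)/S   <
      [4,6] N   >
        [4,5] "read" : N/S
        [5,6] "saw" : S
      [6,7] "chased" : ((N\PP)/S)\N
    [7,8] "from" : S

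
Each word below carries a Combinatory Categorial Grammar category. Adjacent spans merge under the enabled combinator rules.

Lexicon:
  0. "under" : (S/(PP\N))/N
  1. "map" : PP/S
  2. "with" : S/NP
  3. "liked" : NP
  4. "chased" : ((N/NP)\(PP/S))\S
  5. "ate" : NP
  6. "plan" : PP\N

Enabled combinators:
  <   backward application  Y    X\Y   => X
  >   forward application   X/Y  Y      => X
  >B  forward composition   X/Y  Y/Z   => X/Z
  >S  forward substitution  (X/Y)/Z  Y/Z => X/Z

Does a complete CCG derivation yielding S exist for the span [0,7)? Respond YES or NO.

YES

[0,7] S   >
  [0,6] S/(PP\N)   >
    [0,1] "under" : (S/(PP\N))/N
    [1,6] N   >
      [1,5] N/NP   <
        [1,2] "map" : PP/S
        [2,5] (N/NP)\(PP/S)   <
          [2,4] S   >
            [2,3] "with" : S/NP
            [3,4] "liked" : NP
          [4,5] "chased" : ((N/NP)\(PP/S))\S
      [5,6] "ate" : NP
  [6,7] "plan" : PP\N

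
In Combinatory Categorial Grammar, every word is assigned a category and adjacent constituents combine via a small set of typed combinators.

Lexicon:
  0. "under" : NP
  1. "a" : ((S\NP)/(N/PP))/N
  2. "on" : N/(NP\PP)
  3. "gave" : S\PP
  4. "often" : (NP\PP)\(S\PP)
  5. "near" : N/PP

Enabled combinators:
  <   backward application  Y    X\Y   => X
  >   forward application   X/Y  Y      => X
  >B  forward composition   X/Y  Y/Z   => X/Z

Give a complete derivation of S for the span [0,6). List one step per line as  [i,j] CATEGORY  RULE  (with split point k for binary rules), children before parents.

[0,1] NP  lex  "under"
[1,2] ((S\NP)/(N/PP))/N  lex  "a"
[2,3] N/(NP\PP)  lex  "on"
[3,4] S\PP  lex  "gave"
[4,5] (NP\PP)\(S\PP)  lex  "often"
[3,5] NP\PP  <  k=4
[2,5] N  >  k=3
[1,5] (S\NP)/(N/PP)  >  k=2
[5,6] N/PP  lex  "near"
[1,6] S\NP  >  k=5
[0,6] S  <  k=1

[0,6] S   <
  [0,1] "under" : NP
  [1,6] S\NP   >
    [1,5] (S\NP)/(N/PP)   >
      [1,2] "a" : ((S\NP)/(N/PP))/N
      [2,5] N   >
        [2,3] "on" : N/(NP\PP)
        [3,5] NP\PP   <
          [3,4] "gave" : S\PP
          [4,5] "often" : (NP\PP)\(S\PP)
    [5,6] "near" : N/PP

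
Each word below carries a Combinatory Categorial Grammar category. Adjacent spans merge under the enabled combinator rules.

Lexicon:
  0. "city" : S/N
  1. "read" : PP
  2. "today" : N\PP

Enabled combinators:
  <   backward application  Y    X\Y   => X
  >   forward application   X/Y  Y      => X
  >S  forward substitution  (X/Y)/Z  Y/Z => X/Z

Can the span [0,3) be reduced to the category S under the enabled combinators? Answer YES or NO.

YES

[0,3] S   >
  [0,1] "city" : S/N
  [1,3] N   <
    [1,2] "read" : PP
    [2,3] "today" : N\PP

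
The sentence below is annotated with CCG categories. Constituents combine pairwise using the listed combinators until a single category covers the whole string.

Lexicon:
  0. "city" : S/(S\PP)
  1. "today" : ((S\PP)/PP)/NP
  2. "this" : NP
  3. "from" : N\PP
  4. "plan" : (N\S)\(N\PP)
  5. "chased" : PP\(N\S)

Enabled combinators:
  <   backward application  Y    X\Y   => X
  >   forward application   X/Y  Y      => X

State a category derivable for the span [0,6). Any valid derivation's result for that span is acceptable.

[0,6] S   >
  [0,1] "city" : S/(S\PP)
  [1,6] S\PP   >
    [1,3] (S\PP)/PP   >
      [1,2] "today" : ((S\PP)/PP)/NP
      [2,3] "this" : NP
    [3,6] PP   <
      [3,5] N\S   <
        [3,4] "from" : N\PP
        [4,5] "plan" : (N\S)\(N\PP)
      [5,6] "chased" : PP\(N\S)

S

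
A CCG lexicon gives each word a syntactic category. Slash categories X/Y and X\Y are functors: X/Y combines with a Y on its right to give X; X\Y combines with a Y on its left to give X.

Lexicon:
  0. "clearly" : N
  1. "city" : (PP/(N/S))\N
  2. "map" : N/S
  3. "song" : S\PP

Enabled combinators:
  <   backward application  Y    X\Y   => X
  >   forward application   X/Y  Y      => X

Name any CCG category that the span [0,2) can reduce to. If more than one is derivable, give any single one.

[0,4] S   <
  [0,3] PP   >
    [0,2] PP/(N/S)   <
      [0,1] "clearly" : N
      [1,2] "city" : (PP/(N/S))\N
    [2,3] "map" : N/S
  [3,4] "song" : S\PP

PP/(N/S)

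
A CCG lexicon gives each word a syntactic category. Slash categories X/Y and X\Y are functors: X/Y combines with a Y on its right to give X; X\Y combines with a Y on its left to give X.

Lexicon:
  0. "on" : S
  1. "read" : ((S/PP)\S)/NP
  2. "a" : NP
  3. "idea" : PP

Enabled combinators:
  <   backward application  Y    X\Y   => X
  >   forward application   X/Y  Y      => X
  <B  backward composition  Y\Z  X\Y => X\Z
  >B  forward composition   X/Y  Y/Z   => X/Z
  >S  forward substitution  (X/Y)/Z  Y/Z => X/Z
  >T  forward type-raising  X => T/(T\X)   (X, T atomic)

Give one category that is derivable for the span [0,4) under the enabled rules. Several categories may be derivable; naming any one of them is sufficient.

S

[0,4] S   >
  [0,3] S/PP   <
    [0,1] "on" : S
    [1,3] (S/PP)\S   >
      [1,2] "read" : ((S/PP)\S)/NP
      [2,3] "a" : NP
  [3,4] "idea" : PP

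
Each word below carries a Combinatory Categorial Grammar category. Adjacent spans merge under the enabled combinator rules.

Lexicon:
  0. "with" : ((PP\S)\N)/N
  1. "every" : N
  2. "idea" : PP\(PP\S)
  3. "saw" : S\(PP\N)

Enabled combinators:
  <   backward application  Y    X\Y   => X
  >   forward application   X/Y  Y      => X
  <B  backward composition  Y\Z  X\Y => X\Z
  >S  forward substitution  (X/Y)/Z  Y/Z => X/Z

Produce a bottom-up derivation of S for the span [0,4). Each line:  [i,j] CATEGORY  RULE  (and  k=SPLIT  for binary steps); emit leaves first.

[0,4] S   <
  [0,3] PP\N   <B
    [0,2] (PP\S)\N   >
      [0,1] "with" : ((PP\S)\N)/N
      [1,2] "every" : N
    [2,3] "idea" : PP\(PP\S)
  [3,4] "saw" : S\(PP\N)

[0,1] ((PP\S)\N)/N  lex  "with"
[1,2] N  lex  "every"
[0,2] (PP\S)\N  >  k=1
[2,3] PP\(PP\S)  lex  "idea"
[0,3] PP\N  <B  k=2
[3,4] S\(PP\N)  lex  "saw"
[0,4] S  <  k=3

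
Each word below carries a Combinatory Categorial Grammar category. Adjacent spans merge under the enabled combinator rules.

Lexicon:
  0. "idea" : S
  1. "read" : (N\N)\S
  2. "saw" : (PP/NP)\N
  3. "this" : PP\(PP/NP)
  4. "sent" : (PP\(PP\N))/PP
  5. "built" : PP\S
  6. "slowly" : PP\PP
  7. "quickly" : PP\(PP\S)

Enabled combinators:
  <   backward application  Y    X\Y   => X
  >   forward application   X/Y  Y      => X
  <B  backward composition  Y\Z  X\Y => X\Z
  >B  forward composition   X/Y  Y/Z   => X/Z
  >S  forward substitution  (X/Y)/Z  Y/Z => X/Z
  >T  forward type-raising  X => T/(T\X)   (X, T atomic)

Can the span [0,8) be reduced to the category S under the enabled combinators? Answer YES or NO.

NO

S (N\N)\S (PP/NP)\N PP\(PP/NP) (PP\(PP\N))/PP PP\S PP\PP PP\(PP\S)
CKY chart[0,8] = {N/(N\PP), NP/(NP\PP), PP, PP/(PP\PP), S/(S\PP)}; S ∉ chart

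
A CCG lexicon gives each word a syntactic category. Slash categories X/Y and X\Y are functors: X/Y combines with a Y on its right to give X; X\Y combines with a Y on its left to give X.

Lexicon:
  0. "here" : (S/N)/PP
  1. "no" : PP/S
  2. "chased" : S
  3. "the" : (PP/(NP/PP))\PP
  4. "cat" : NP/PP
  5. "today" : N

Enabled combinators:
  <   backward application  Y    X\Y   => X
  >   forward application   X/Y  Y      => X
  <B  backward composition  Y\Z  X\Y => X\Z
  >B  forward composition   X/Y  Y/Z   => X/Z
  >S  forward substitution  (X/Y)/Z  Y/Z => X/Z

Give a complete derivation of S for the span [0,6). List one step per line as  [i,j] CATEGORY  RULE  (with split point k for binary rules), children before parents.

[0,1] (S/N)/PP  lex  "here"
[1,2] PP/S  lex  "no"
[2,3] S  lex  "chased"
[1,3] PP  >  k=2
[3,4] (PP/(NP/PP))\PP  lex  "the"
[1,4] PP/(NP/PP)  <  k=3
[4,5] NP/PP  lex  "cat"
[1,5] PP  >  k=4
[0,5] S/N  >  k=1
[5,6] N  lex  "today"
[0,6] S  >  k=5

[0,6] S   >
  [0,5] S/N   >
    [0,1] "here" : (S/N)/PP
    [1,5] PP   >
      [1,4] PP/(NP/PP)   <
        [1,3] PP   >
          [1,2] "no" : PP/S
          [2,3] "chased" : S
        [3,4] "the" : (PP/(NP/PP))\PP
      [4,5] "cat" : NP/PP
  [5,6] "today" : N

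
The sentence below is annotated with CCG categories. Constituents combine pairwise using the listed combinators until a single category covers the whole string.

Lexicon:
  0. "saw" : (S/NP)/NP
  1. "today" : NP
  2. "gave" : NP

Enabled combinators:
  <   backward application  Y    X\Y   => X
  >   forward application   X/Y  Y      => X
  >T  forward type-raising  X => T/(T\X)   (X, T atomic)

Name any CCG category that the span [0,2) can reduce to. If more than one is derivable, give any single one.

S/NP

[0,3] S   >
  [0,2] S/NP   >
    [0,1] "saw" : (S/NP)/NP
    [1,2] "today" : NP
  [2,3] "gave" : NP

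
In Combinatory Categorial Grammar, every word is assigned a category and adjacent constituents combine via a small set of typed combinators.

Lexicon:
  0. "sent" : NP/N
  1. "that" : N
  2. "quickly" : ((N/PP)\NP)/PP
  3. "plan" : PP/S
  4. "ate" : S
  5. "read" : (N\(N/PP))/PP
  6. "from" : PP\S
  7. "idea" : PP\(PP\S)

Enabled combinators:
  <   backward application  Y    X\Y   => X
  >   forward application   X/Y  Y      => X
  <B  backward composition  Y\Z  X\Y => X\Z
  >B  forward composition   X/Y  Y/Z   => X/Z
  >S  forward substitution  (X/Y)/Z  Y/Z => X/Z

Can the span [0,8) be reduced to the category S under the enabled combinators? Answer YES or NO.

NO

NP/N N ((N/PP)\NP)/PP PP/S S (N\(N/PP))/PP PP\S PP\(PP\S)
CKY chart[0,8] = {N}; S ∉ chart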